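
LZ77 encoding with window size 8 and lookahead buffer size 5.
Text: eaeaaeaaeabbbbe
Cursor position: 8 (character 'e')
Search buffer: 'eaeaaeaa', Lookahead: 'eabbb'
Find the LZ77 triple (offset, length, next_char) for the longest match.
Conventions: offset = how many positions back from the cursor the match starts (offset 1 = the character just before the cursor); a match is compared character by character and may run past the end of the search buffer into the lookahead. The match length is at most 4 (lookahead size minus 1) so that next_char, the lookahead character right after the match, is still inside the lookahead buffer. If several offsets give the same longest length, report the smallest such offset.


Try each offset into the search buffer:
  offset=1 (pos 7, char 'a'): match length 0
  offset=2 (pos 6, char 'a'): match length 0
  offset=3 (pos 5, char 'e'): match length 2
  offset=4 (pos 4, char 'a'): match length 0
  offset=5 (pos 3, char 'a'): match length 0
  offset=6 (pos 2, char 'e'): match length 2
  offset=7 (pos 1, char 'a'): match length 0
  offset=8 (pos 0, char 'e'): match length 2
Longest match has length 2, found at offsets 3, 6, 8; take the smallest, offset 3.
next_char = character at position 8 + 2 = 10 -> 'b'

Best match: offset=3, length=2 (matching 'ea' starting at position 5)
LZ77 triple: (3, 2, 'b')


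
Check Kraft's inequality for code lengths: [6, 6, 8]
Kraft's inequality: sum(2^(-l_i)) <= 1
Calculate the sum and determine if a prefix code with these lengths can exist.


Sum = 2^(-6) + 2^(-6) + 2^(-8)
    = 0.015625 + 0.015625 + 0.00390625
    = 9/256 = 0.03515625
Since 0.03515625 <= 1, Kraft's inequality IS satisfied.
A prefix code with these lengths CAN exist.

Kraft sum = 0.03515625. Satisfied.


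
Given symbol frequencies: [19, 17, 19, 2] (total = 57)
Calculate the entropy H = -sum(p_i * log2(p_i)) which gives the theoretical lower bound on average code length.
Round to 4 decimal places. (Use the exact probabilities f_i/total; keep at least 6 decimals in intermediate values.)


Per-symbol terms -p_i * log2(p_i) with p_i = f_i/57:
  p = 19/57 = 0.333333: log2(p) = -1.584963, -p*log2(p) = 0.528321
  p = 17/57 = 0.298246: log2(p) = -1.745427, -p*log2(p) = 0.520566
  p = 19/57 = 0.333333: log2(p) = -1.584963, -p*log2(p) = 0.528321
  p = 2/57 = 0.035088: log2(p) = -4.832890, -p*log2(p) = 0.169575
H = 0.528321 + 0.520566 + 0.528321 + 0.169575 = 1.746783

H = 1.7468 bits/symbol


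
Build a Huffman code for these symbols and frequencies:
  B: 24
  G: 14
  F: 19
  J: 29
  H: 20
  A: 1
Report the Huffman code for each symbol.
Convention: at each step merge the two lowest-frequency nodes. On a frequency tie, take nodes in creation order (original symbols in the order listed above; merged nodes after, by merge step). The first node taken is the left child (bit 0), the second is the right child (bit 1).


Huffman tree construction:
Step 1: Merge A(1) + G(14) = 15
Step 2: Merge (A+G)(15) + F(19) = 34
Step 3: Merge H(20) + B(24) = 44
Step 4: Merge J(29) + ((A+G)+F)(34) = 63
Step 5: Merge (H+B)(44) + (J+((A+G)+F))(63) = 107
Read each symbol's code off the tree from the root (left child = 0, right child = 1).

Codes:
  B: 01 (length 2)
  G: 1101 (length 4)
  F: 111 (length 3)
  J: 10 (length 2)
  H: 00 (length 2)
  A: 1100 (length 4)
Average code length: 263/107 = 2.4579 bits/symbol


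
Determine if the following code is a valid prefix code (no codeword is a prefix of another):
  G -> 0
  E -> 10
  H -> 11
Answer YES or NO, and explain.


Checking each pair (does one codeword prefix another?):
  G='0' vs E='10': no prefix
  G='0' vs H='11': no prefix
  E='10' vs G='0': no prefix
  E='10' vs H='11': no prefix
  H='11' vs G='0': no prefix
  H='11' vs E='10': no prefix
No violation found over all pairs.

YES -- this is a valid prefix code. No codeword is a prefix of any other codeword.


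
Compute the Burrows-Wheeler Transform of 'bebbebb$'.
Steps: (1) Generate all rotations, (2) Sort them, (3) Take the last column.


Rotations (sorted):
  0: $bebbebb -> last char: b
  1: b$bebbeb -> last char: b
  2: bb$bebbe -> last char: e
  3: bbebb$be -> last char: e
  4: bebb$beb -> last char: b
  5: bebbebb$ -> last char: $
  6: ebb$bebb -> last char: b
  7: ebbebb$b -> last char: b


BWT = bbeeb$bb


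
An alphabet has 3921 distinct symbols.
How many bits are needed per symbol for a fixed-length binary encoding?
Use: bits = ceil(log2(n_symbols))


log2(3921) = 11.937
Bracket: 2^11 = 2048 < 3921 <= 2^12 = 4096
So ceil(log2(3921)) = 12

bits = ceil(log2(3921)) = ceil(11.937) = 12 bits


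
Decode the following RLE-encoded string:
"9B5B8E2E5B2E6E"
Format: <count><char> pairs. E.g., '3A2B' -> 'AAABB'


Expanding each <count><char> pair:
  9B -> 'BBBBBBBBB'
  5B -> 'BBBBB'
  8E -> 'EEEEEEEE'
  2E -> 'EE'
  5B -> 'BBBBB'
  2E -> 'EE'
  6E -> 'EEEEEE'

Decoded = BBBBBBBBBBBBBBEEEEEEEEEEBBBBBEEEEEEEE


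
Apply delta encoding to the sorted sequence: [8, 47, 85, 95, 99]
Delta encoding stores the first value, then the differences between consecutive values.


First value: 8
Deltas:
  47 - 8 = 39
  85 - 47 = 38
  95 - 85 = 10
  99 - 95 = 4


Delta encoded: [8, 39, 38, 10, 4]


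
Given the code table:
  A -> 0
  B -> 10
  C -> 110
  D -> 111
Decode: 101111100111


Decoding:
10 -> B
111 -> D
110 -> C
0 -> A
111 -> D


Result: BDCAD


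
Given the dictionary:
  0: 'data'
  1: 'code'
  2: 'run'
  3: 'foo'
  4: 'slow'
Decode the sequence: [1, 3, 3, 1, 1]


Look up each index in the dictionary:
  1 -> 'code'
  3 -> 'foo'
  3 -> 'foo'
  1 -> 'code'
  1 -> 'code'

Decoded: "code foo foo code code"


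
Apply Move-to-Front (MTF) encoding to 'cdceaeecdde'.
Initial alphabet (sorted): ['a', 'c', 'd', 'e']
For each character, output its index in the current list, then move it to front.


MTF encoding:
'c': index 1 in ['a', 'c', 'd', 'e'] -> ['c', 'a', 'd', 'e']
'd': index 2 in ['c', 'a', 'd', 'e'] -> ['d', 'c', 'a', 'e']
'c': index 1 in ['d', 'c', 'a', 'e'] -> ['c', 'd', 'a', 'e']
'e': index 3 in ['c', 'd', 'a', 'e'] -> ['e', 'c', 'd', 'a']
'a': index 3 in ['e', 'c', 'd', 'a'] -> ['a', 'e', 'c', 'd']
'e': index 1 in ['a', 'e', 'c', 'd'] -> ['e', 'a', 'c', 'd']
'e': index 0 in ['e', 'a', 'c', 'd'] -> ['e', 'a', 'c', 'd']
'c': index 2 in ['e', 'a', 'c', 'd'] -> ['c', 'e', 'a', 'd']
'd': index 3 in ['c', 'e', 'a', 'd'] -> ['d', 'c', 'e', 'a']
'd': index 0 in ['d', 'c', 'e', 'a'] -> ['d', 'c', 'e', 'a']
'e': index 2 in ['d', 'c', 'e', 'a'] -> ['e', 'd', 'c', 'a']


Output: [1, 2, 1, 3, 3, 1, 0, 2, 3, 0, 2]


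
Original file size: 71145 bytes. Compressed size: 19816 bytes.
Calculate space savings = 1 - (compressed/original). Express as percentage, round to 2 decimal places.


ratio = compressed/original = 19816/71145 = 0.27853
savings = 1 - ratio = 1 - 0.27853 = 0.72147
as a percentage: 0.72147 * 100 = 72.15%

Space savings = 1 - 19816/71145 = 72.15%


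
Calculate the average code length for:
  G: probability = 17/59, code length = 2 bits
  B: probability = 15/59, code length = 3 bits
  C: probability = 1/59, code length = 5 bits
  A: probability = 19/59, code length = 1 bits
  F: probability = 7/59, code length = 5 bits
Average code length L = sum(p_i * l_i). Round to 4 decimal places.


Weighted contributions p_i * l_i:
  G: (17/59) * 2 = 34/59
  B: (15/59) * 3 = 45/59
  C: (1/59) * 5 = 5/59
  A: (19/59) * 1 = 19/59
  F: (7/59) * 5 = 35/59
Sum = (34 + 45 + 5 + 19 + 35)/59 = 138/59

L = 138/59 = 2.3390 bits/symbol


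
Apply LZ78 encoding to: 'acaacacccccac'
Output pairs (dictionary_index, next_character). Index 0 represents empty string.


LZ78 encoding steps:
Dictionary: {0: ''}
Step 1: w='' (idx 0), next='a' -> output (0, 'a'), add 'a' as idx 1
Step 2: w='' (idx 0), next='c' -> output (0, 'c'), add 'c' as idx 2
Step 3: w='a' (idx 1), next='a' -> output (1, 'a'), add 'aa' as idx 3
Step 4: w='c' (idx 2), next='a' -> output (2, 'a'), add 'ca' as idx 4
Step 5: w='c' (idx 2), next='c' -> output (2, 'c'), add 'cc' as idx 5
Step 6: w='cc' (idx 5), next='c' -> output (5, 'c'), add 'ccc' as idx 6
Step 7: w='a' (idx 1), next='c' -> output (1, 'c'), add 'ac' as idx 7


Encoded: [(0, 'a'), (0, 'c'), (1, 'a'), (2, 'a'), (2, 'c'), (5, 'c'), (1, 'c')]


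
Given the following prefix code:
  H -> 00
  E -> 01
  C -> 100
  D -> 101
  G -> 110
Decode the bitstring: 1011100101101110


Decoding step by step:
Bits 101 -> D
Bits 110 -> G
Bits 01 -> E
Bits 01 -> E
Bits 101 -> D
Bits 110 -> G


Decoded message: DGEEDG


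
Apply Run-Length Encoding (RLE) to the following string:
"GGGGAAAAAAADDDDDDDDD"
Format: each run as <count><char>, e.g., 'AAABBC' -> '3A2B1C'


Scanning runs left to right:
  i=0: run of 'G' x 4 -> '4G'
  i=4: run of 'A' x 7 -> '7A'
  i=11: run of 'D' x 9 -> '9D'

RLE = 4G7A9D


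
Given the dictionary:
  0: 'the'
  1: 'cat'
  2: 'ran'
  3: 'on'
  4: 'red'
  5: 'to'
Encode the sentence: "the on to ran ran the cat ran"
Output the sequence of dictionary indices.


Look up each word in the dictionary:
  'the' -> 0
  'on' -> 3
  'to' -> 5
  'ran' -> 2
  'ran' -> 2
  'the' -> 0
  'cat' -> 1
  'ran' -> 2

Encoded: [0, 3, 5, 2, 2, 0, 1, 2]


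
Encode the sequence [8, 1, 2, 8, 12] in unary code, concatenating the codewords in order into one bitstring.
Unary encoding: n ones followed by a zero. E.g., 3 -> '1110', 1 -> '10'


Encode each number as n ones followed by a terminating 0:
  8 -> 111111110 (9 bits)
  1 -> 10 (2 bits)
  2 -> 110 (3 bits)
  8 -> 111111110 (9 bits)
  12 -> 1111111111110 (13 bits)
Total length = 9 + 2 + 3 + 9 + 13 = 36 bits.

Unary([8, 1, 2, 8, 12]) = 111111110101101111111101111111111110 (36 bits)


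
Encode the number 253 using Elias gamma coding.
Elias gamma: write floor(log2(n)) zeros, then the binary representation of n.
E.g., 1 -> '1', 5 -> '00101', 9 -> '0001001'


num_bits = floor(log2(253)) + 1 = 8
leading_zeros = num_bits - 1 = 7
binary(253) = 11111101

Elias gamma(253) = '0000000' + '11111101' = 000000011111101 (15 bits)


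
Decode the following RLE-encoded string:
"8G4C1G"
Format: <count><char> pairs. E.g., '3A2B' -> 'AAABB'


Expanding each <count><char> pair:
  8G -> 'GGGGGGGG'
  4C -> 'CCCC'
  1G -> 'G'

Decoded = GGGGGGGGCCCCG


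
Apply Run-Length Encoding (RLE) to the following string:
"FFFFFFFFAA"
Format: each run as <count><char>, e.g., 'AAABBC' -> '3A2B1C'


Scanning runs left to right:
  i=0: run of 'F' x 8 -> '8F'
  i=8: run of 'A' x 2 -> '2A'

RLE = 8F2A


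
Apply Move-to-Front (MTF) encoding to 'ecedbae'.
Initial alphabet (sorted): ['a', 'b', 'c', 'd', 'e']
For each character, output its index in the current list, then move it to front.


MTF encoding:
'e': index 4 in ['a', 'b', 'c', 'd', 'e'] -> ['e', 'a', 'b', 'c', 'd']
'c': index 3 in ['e', 'a', 'b', 'c', 'd'] -> ['c', 'e', 'a', 'b', 'd']
'e': index 1 in ['c', 'e', 'a', 'b', 'd'] -> ['e', 'c', 'a', 'b', 'd']
'd': index 4 in ['e', 'c', 'a', 'b', 'd'] -> ['d', 'e', 'c', 'a', 'b']
'b': index 4 in ['d', 'e', 'c', 'a', 'b'] -> ['b', 'd', 'e', 'c', 'a']
'a': index 4 in ['b', 'd', 'e', 'c', 'a'] -> ['a', 'b', 'd', 'e', 'c']
'e': index 3 in ['a', 'b', 'd', 'e', 'c'] -> ['e', 'a', 'b', 'd', 'c']


Output: [4, 3, 1, 4, 4, 4, 3]


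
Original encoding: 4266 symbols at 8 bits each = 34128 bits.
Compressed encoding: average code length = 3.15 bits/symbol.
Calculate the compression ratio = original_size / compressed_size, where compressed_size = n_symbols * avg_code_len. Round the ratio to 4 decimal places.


original_size = n_symbols * orig_bits = 4266 * 8 = 34128 bits
compressed_size = n_symbols * avg_code_len = 4266 * 3.15 = 13437.9 bits
ratio = original_size / compressed_size = 34128 / 13437.9 = 2.5397

Compression ratio = 2.5397


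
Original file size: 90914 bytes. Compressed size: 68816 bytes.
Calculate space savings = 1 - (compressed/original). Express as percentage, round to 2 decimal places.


ratio = compressed/original = 68816/90914 = 0.756935
savings = 1 - ratio = 1 - 0.756935 = 0.243065
as a percentage: 0.243065 * 100 = 24.31%

Space savings = 1 - 68816/90914 = 24.31%


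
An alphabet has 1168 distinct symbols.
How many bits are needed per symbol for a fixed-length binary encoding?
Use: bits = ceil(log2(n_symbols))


log2(1168) = 10.1898
Bracket: 2^10 = 1024 < 1168 <= 2^11 = 2048
So ceil(log2(1168)) = 11

bits = ceil(log2(1168)) = ceil(10.1898) = 11 bits


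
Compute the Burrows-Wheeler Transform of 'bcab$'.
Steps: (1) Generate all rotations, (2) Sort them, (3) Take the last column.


Rotations (sorted):
  0: $bcab -> last char: b
  1: ab$bc -> last char: c
  2: b$bca -> last char: a
  3: bcab$ -> last char: $
  4: cab$b -> last char: b


BWT = bca$b


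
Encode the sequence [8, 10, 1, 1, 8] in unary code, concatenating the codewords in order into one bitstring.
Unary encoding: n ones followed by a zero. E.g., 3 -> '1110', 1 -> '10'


Encode each number as n ones followed by a terminating 0:
  8 -> 111111110 (9 bits)
  10 -> 11111111110 (11 bits)
  1 -> 10 (2 bits)
  1 -> 10 (2 bits)
  8 -> 111111110 (9 bits)
Total length = 9 + 11 + 2 + 2 + 9 = 33 bits.

Unary([8, 10, 1, 1, 8]) = 111111110111111111101010111111110 (33 bits)


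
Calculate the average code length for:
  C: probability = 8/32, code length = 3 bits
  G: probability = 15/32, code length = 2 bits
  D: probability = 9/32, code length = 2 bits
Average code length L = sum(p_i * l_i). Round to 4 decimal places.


Weighted contributions p_i * l_i:
  C: (8/32) * 3 = 24/32
  G: (15/32) * 2 = 30/32
  D: (9/32) * 2 = 18/32
Sum = (24 + 30 + 18)/32 = 72/32

L = 72/32 = 2.2500 bits/symbol


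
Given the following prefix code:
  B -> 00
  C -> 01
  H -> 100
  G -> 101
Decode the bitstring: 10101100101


Decoding step by step:
Bits 101 -> G
Bits 01 -> C
Bits 100 -> H
Bits 101 -> G


Decoded message: GCHG


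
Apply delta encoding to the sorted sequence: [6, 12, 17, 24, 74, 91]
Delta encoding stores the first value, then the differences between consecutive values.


First value: 6
Deltas:
  12 - 6 = 6
  17 - 12 = 5
  24 - 17 = 7
  74 - 24 = 50
  91 - 74 = 17


Delta encoded: [6, 6, 5, 7, 50, 17]


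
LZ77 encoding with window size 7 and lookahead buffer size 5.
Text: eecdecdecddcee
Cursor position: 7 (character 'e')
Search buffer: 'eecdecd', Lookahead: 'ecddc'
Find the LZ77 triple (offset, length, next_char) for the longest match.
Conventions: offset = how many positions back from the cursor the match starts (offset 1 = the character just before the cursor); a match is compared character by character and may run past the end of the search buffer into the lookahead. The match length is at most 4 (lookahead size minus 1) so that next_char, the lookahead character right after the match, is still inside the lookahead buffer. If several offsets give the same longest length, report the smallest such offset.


Try each offset into the search buffer:
  offset=1 (pos 6, char 'd'): match length 0
  offset=2 (pos 5, char 'c'): match length 0
  offset=3 (pos 4, char 'e'): match length 3
  offset=4 (pos 3, char 'd'): match length 0
  offset=5 (pos 2, char 'c'): match length 0
  offset=6 (pos 1, char 'e'): match length 3
  offset=7 (pos 0, char 'e'): match length 1
Longest match has length 3, found at offsets 3, 6; take the smallest, offset 3.
next_char = character at position 7 + 3 = 10 -> 'd'

Best match: offset=3, length=3 (matching 'ecd' starting at position 4)
LZ77 triple: (3, 3, 'd')


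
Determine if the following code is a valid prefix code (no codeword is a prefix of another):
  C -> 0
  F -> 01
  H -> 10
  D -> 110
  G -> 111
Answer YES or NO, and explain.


Checking each pair (does one codeword prefix another?):
  C='0' vs F='01': prefix -- VIOLATION

NO -- this is NOT a valid prefix code. C (0) is a prefix of F (01).


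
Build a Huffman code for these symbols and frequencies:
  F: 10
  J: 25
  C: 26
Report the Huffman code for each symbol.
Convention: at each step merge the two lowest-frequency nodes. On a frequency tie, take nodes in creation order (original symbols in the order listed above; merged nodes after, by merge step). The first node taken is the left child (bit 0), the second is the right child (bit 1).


Huffman tree construction:
Step 1: Merge F(10) + J(25) = 35
Step 2: Merge C(26) + (F+J)(35) = 61
Read each symbol's code off the tree from the root (left child = 0, right child = 1).

Codes:
  F: 10 (length 2)
  J: 11 (length 2)
  C: 0 (length 1)
Average code length: 96/61 = 1.5738 bits/symbol


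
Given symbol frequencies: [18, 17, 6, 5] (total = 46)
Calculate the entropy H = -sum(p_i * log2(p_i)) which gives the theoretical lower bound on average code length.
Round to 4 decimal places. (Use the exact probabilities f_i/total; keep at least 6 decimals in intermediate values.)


Per-symbol terms -p_i * log2(p_i) with p_i = f_i/46:
  p = 18/46 = 0.391304: log2(p) = -1.353637, -p*log2(p) = 0.529684
  p = 17/46 = 0.369565: log2(p) = -1.436099, -p*log2(p) = 0.530732
  p = 6/46 = 0.130435: log2(p) = -2.938599, -p*log2(p) = 0.383296
  p = 5/46 = 0.108696: log2(p) = -3.201634, -p*log2(p) = 0.348004
H = 0.529684 + 0.530732 + 0.383296 + 0.348004 = 1.791716

H = 1.7917 bits/symbol


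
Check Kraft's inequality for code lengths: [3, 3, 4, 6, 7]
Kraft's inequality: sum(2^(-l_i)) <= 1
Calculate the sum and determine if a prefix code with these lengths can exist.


Sum = 2^(-3) + 2^(-3) + 2^(-4) + 2^(-6) + 2^(-7)
    = 0.125 + 0.125 + 0.0625 + 0.015625 + 0.0078125
    = 43/128 = 0.3359375
Since 0.3359375 <= 1, Kraft's inequality IS satisfied.
A prefix code with these lengths CAN exist.

Kraft sum = 0.3359375. Satisfied.


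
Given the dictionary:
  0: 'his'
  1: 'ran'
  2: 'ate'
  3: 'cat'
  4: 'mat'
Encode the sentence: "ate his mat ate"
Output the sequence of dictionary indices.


Look up each word in the dictionary:
  'ate' -> 2
  'his' -> 0
  'mat' -> 4
  'ate' -> 2

Encoded: [2, 0, 4, 2]


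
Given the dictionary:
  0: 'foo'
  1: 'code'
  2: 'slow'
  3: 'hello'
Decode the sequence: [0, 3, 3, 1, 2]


Look up each index in the dictionary:
  0 -> 'foo'
  3 -> 'hello'
  3 -> 'hello'
  1 -> 'code'
  2 -> 'slow'

Decoded: "foo hello hello code slow"


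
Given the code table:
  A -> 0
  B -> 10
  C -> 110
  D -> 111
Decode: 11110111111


Decoding:
111 -> D
10 -> B
111 -> D
111 -> D


Result: DBDD


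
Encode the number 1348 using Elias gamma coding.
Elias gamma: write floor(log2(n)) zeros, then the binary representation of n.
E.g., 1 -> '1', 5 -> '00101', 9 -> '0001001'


num_bits = floor(log2(1348)) + 1 = 11
leading_zeros = num_bits - 1 = 10
binary(1348) = 10101000100

Elias gamma(1348) = '0000000000' + '10101000100' = 000000000010101000100 (21 bits)


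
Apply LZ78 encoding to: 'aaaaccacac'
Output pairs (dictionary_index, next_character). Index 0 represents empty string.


LZ78 encoding steps:
Dictionary: {0: ''}
Step 1: w='' (idx 0), next='a' -> output (0, 'a'), add 'a' as idx 1
Step 2: w='a' (idx 1), next='a' -> output (1, 'a'), add 'aa' as idx 2
Step 3: w='a' (idx 1), next='c' -> output (1, 'c'), add 'ac' as idx 3
Step 4: w='' (idx 0), next='c' -> output (0, 'c'), add 'c' as idx 4
Step 5: w='ac' (idx 3), next='a' -> output (3, 'a'), add 'aca' as idx 5
Step 6: w='c' (idx 4), end of input -> output (4, '')


Encoded: [(0, 'a'), (1, 'a'), (1, 'c'), (0, 'c'), (3, 'a'), (4, '')]


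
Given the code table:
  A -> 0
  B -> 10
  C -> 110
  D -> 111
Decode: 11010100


Decoding:
110 -> C
10 -> B
10 -> B
0 -> A


Result: CBBA


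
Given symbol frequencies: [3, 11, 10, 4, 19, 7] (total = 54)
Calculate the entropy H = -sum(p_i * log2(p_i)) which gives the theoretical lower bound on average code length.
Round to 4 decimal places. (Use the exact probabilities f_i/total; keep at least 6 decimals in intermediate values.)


Per-symbol terms -p_i * log2(p_i) with p_i = f_i/54:
  p = 3/54 = 0.055556: log2(p) = -4.169925, -p*log2(p) = 0.231663
  p = 11/54 = 0.203704: log2(p) = -2.295456, -p*log2(p) = 0.467593
  p = 10/54 = 0.185185: log2(p) = -2.432959, -p*log2(p) = 0.450548
  p = 4/54 = 0.074074: log2(p) = -3.754888, -p*log2(p) = 0.278140
  p = 19/54 = 0.351852: log2(p) = -1.506960, -p*log2(p) = 0.530227
  p = 7/54 = 0.129630: log2(p) = -2.947533, -p*log2(p) = 0.382088
H = 0.231663 + 0.467593 + 0.450548 + 0.278140 + 0.530227 + 0.382088 = 2.340259

H = 2.3403 bits/symbol


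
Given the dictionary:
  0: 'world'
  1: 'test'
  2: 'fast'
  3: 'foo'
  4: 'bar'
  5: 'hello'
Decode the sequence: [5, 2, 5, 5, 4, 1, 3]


Look up each index in the dictionary:
  5 -> 'hello'
  2 -> 'fast'
  5 -> 'hello'
  5 -> 'hello'
  4 -> 'bar'
  1 -> 'test'
  3 -> 'foo'

Decoded: "hello fast hello hello bar test foo"


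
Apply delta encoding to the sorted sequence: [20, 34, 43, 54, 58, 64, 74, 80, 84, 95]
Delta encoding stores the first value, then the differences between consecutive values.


First value: 20
Deltas:
  34 - 20 = 14
  43 - 34 = 9
  54 - 43 = 11
  58 - 54 = 4
  64 - 58 = 6
  74 - 64 = 10
  80 - 74 = 6
  84 - 80 = 4
  95 - 84 = 11


Delta encoded: [20, 14, 9, 11, 4, 6, 10, 6, 4, 11]


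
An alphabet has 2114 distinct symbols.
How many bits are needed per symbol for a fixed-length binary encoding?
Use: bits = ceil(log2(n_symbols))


log2(2114) = 11.0458
Bracket: 2^11 = 2048 < 2114 <= 2^12 = 4096
So ceil(log2(2114)) = 12

bits = ceil(log2(2114)) = ceil(11.0458) = 12 bits


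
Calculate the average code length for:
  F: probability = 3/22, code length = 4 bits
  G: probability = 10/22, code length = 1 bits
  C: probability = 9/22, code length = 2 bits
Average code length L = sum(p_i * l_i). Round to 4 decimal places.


Weighted contributions p_i * l_i:
  F: (3/22) * 4 = 12/22
  G: (10/22) * 1 = 10/22
  C: (9/22) * 2 = 18/22
Sum = (12 + 10 + 18)/22 = 40/22

L = 40/22 = 1.8182 bits/symbol


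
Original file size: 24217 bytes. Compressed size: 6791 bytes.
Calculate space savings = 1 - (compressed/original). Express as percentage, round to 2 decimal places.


ratio = compressed/original = 6791/24217 = 0.280423
savings = 1 - ratio = 1 - 0.280423 = 0.719577
as a percentage: 0.719577 * 100 = 71.96%

Space savings = 1 - 6791/24217 = 71.96%


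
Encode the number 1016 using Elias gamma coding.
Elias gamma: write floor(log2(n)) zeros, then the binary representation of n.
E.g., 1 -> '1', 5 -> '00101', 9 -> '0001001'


num_bits = floor(log2(1016)) + 1 = 10
leading_zeros = num_bits - 1 = 9
binary(1016) = 1111111000

Elias gamma(1016) = '000000000' + '1111111000' = 0000000001111111000 (19 bits)


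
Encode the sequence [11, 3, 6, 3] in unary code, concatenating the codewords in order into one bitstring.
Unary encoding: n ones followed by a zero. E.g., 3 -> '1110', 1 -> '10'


Encode each number as n ones followed by a terminating 0:
  11 -> 111111111110 (12 bits)
  3 -> 1110 (4 bits)
  6 -> 1111110 (7 bits)
  3 -> 1110 (4 bits)
Total length = 12 + 4 + 7 + 4 = 27 bits.

Unary([11, 3, 6, 3]) = 111111111110111011111101110 (27 bits)


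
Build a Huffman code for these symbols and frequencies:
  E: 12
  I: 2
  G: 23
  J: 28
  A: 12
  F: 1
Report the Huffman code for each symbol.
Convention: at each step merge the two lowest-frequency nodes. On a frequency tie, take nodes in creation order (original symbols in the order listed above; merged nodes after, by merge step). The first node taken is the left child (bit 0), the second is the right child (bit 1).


Huffman tree construction:
Step 1: Merge F(1) + I(2) = 3
Step 2: Merge (F+I)(3) + E(12) = 15
Step 3: Merge A(12) + ((F+I)+E)(15) = 27
Step 4: Merge G(23) + (A+((F+I)+E))(27) = 50
Step 5: Merge J(28) + (G+(A+((F+I)+E)))(50) = 78
Read each symbol's code off the tree from the root (left child = 0, right child = 1).

Codes:
  E: 1111 (length 4)
  I: 11101 (length 5)
  G: 10 (length 2)
  J: 0 (length 1)
  A: 110 (length 3)
  F: 11100 (length 5)
Average code length: 173/78 = 2.2179 bits/symbol


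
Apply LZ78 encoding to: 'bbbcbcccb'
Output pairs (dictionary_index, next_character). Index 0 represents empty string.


LZ78 encoding steps:
Dictionary: {0: ''}
Step 1: w='' (idx 0), next='b' -> output (0, 'b'), add 'b' as idx 1
Step 2: w='b' (idx 1), next='b' -> output (1, 'b'), add 'bb' as idx 2
Step 3: w='' (idx 0), next='c' -> output (0, 'c'), add 'c' as idx 3
Step 4: w='b' (idx 1), next='c' -> output (1, 'c'), add 'bc' as idx 4
Step 5: w='c' (idx 3), next='c' -> output (3, 'c'), add 'cc' as idx 5
Step 6: w='b' (idx 1), end of input -> output (1, '')


Encoded: [(0, 'b'), (1, 'b'), (0, 'c'), (1, 'c'), (3, 'c'), (1, '')]


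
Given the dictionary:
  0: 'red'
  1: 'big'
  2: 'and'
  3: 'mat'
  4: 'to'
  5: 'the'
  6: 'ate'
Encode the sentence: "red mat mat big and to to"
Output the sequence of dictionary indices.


Look up each word in the dictionary:
  'red' -> 0
  'mat' -> 3
  'mat' -> 3
  'big' -> 1
  'and' -> 2
  'to' -> 4
  'to' -> 4

Encoded: [0, 3, 3, 1, 2, 4, 4]


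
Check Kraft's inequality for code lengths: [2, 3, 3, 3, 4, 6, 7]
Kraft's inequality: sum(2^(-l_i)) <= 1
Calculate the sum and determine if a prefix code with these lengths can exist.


Sum = 2^(-2) + 2^(-3) + 2^(-3) + 2^(-3) + 2^(-4) + 2^(-6) + 2^(-7)
    = 0.25 + 0.125 + 0.125 + 0.125 + 0.0625 + 0.015625 + 0.0078125
    = 91/128 = 0.7109375
Since 0.7109375 <= 1, Kraft's inequality IS satisfied.
A prefix code with these lengths CAN exist.

Kraft sum = 0.7109375. Satisfied.


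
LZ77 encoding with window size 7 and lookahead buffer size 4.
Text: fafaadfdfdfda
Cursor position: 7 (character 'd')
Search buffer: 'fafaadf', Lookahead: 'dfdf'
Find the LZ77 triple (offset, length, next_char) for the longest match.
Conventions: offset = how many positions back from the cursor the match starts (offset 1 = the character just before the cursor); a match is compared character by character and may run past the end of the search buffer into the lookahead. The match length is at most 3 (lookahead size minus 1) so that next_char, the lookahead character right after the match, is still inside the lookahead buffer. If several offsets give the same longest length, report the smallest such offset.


Try each offset into the search buffer:
  offset=1 (pos 6, char 'f'): match length 0
  offset=2 (pos 5, char 'd'): match length 3
  offset=3 (pos 4, char 'a'): match length 0
  offset=4 (pos 3, char 'a'): match length 0
  offset=5 (pos 2, char 'f'): match length 0
  offset=6 (pos 1, char 'a'): match length 0
  offset=7 (pos 0, char 'f'): match length 0
Longest match has length 3 at offset 2.
next_char = character at position 7 + 3 = 10 -> 'f'

Best match: offset=2, length=3 (matching 'dfd' starting at position 5)
LZ77 triple: (2, 3, 'f')


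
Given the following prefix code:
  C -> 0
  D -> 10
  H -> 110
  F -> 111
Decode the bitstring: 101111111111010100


Decoding step by step:
Bits 10 -> D
Bits 111 -> F
Bits 111 -> F
Bits 111 -> F
Bits 10 -> D
Bits 10 -> D
Bits 10 -> D
Bits 0 -> C


Decoded message: DFFFDDDC


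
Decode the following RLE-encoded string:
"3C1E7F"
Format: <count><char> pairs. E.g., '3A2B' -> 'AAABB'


Expanding each <count><char> pair:
  3C -> 'CCC'
  1E -> 'E'
  7F -> 'FFFFFFF'

Decoded = CCCEFFFFFFF


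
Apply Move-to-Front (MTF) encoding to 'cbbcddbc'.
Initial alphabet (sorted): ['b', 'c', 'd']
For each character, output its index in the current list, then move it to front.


MTF encoding:
'c': index 1 in ['b', 'c', 'd'] -> ['c', 'b', 'd']
'b': index 1 in ['c', 'b', 'd'] -> ['b', 'c', 'd']
'b': index 0 in ['b', 'c', 'd'] -> ['b', 'c', 'd']
'c': index 1 in ['b', 'c', 'd'] -> ['c', 'b', 'd']
'd': index 2 in ['c', 'b', 'd'] -> ['d', 'c', 'b']
'd': index 0 in ['d', 'c', 'b'] -> ['d', 'c', 'b']
'b': index 2 in ['d', 'c', 'b'] -> ['b', 'd', 'c']
'c': index 2 in ['b', 'd', 'c'] -> ['c', 'b', 'd']


Output: [1, 1, 0, 1, 2, 0, 2, 2]


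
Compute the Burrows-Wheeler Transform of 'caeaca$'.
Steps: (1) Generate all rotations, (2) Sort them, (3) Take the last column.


Rotations (sorted):
  0: $caeaca -> last char: a
  1: a$caeac -> last char: c
  2: aca$cae -> last char: e
  3: aeaca$c -> last char: c
  4: ca$caea -> last char: a
  5: caeaca$ -> last char: $
  6: eaca$ca -> last char: a


BWT = aceca$a


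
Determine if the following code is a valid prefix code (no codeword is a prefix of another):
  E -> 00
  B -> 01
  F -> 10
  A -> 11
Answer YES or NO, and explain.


Checking each pair (does one codeword prefix another?):
  E='00' vs B='01': no prefix
  E='00' vs F='10': no prefix
  E='00' vs A='11': no prefix
  B='01' vs E='00': no prefix
  B='01' vs F='10': no prefix
  B='01' vs A='11': no prefix
  F='10' vs E='00': no prefix
  F='10' vs B='01': no prefix
  F='10' vs A='11': no prefix
  A='11' vs E='00': no prefix
  A='11' vs B='01': no prefix
  A='11' vs F='10': no prefix
No violation found over all pairs.

YES -- this is a valid prefix code. No codeword is a prefix of any other codeword.


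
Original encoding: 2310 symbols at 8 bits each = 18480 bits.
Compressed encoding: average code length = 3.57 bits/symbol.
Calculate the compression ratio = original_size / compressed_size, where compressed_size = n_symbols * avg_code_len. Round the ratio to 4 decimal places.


original_size = n_symbols * orig_bits = 2310 * 8 = 18480 bits
compressed_size = n_symbols * avg_code_len = 2310 * 3.57 = 8246.7 bits
ratio = original_size / compressed_size = 18480 / 8246.7 = 2.2409

Compression ratio = 2.2409


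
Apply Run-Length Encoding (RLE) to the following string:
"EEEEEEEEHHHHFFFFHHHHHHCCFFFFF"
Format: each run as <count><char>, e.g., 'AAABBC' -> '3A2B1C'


Scanning runs left to right:
  i=0: run of 'E' x 8 -> '8E'
  i=8: run of 'H' x 4 -> '4H'
  i=12: run of 'F' x 4 -> '4F'
  i=16: run of 'H' x 6 -> '6H'
  i=22: run of 'C' x 2 -> '2C'
  i=24: run of 'F' x 5 -> '5F'

RLE = 8E4H4F6H2C5F


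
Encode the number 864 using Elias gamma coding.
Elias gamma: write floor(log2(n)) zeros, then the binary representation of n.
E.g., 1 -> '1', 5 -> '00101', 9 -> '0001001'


num_bits = floor(log2(864)) + 1 = 10
leading_zeros = num_bits - 1 = 9
binary(864) = 1101100000

Elias gamma(864) = '000000000' + '1101100000' = 0000000001101100000 (19 bits)


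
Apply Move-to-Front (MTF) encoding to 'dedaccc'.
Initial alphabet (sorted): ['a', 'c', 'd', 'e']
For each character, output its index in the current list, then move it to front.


MTF encoding:
'd': index 2 in ['a', 'c', 'd', 'e'] -> ['d', 'a', 'c', 'e']
'e': index 3 in ['d', 'a', 'c', 'e'] -> ['e', 'd', 'a', 'c']
'd': index 1 in ['e', 'd', 'a', 'c'] -> ['d', 'e', 'a', 'c']
'a': index 2 in ['d', 'e', 'a', 'c'] -> ['a', 'd', 'e', 'c']
'c': index 3 in ['a', 'd', 'e', 'c'] -> ['c', 'a', 'd', 'e']
'c': index 0 in ['c', 'a', 'd', 'e'] -> ['c', 'a', 'd', 'e']
'c': index 0 in ['c', 'a', 'd', 'e'] -> ['c', 'a', 'd', 'e']


Output: [2, 3, 1, 2, 3, 0, 0]


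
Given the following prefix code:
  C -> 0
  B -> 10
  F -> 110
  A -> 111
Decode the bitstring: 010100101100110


Decoding step by step:
Bits 0 -> C
Bits 10 -> B
Bits 10 -> B
Bits 0 -> C
Bits 10 -> B
Bits 110 -> F
Bits 0 -> C
Bits 110 -> F


Decoded message: CBBCBFCF


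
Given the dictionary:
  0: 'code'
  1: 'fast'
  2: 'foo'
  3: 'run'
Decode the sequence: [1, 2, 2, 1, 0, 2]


Look up each index in the dictionary:
  1 -> 'fast'
  2 -> 'foo'
  2 -> 'foo'
  1 -> 'fast'
  0 -> 'code'
  2 -> 'foo'

Decoded: "fast foo foo fast code foo"


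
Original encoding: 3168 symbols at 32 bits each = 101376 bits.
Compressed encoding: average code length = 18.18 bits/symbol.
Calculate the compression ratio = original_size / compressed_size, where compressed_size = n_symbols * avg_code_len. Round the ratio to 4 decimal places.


original_size = n_symbols * orig_bits = 3168 * 32 = 101376 bits
compressed_size = n_symbols * avg_code_len = 3168 * 18.18 = 57594.24 bits
ratio = original_size / compressed_size = 101376 / 57594.24 = 1.7602

Compression ratio = 1.7602


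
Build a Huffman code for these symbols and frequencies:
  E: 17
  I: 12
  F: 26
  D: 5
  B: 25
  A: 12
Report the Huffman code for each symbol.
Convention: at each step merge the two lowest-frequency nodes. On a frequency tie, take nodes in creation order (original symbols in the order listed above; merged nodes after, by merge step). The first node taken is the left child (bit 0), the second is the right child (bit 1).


Huffman tree construction:
Step 1: Merge D(5) + I(12) = 17
Step 2: Merge A(12) + E(17) = 29
Step 3: Merge (D+I)(17) + B(25) = 42
Step 4: Merge F(26) + (A+E)(29) = 55
Step 5: Merge ((D+I)+B)(42) + (F+(A+E))(55) = 97
Read each symbol's code off the tree from the root (left child = 0, right child = 1).

Codes:
  E: 111 (length 3)
  I: 001 (length 3)
  F: 10 (length 2)
  D: 000 (length 3)
  B: 01 (length 2)
  A: 110 (length 3)
Average code length: 240/97 = 2.4742 bits/symbol


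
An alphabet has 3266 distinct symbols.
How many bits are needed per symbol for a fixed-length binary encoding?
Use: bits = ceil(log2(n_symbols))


log2(3266) = 11.6733
Bracket: 2^11 = 2048 < 3266 <= 2^12 = 4096
So ceil(log2(3266)) = 12

bits = ceil(log2(3266)) = ceil(11.6733) = 12 bits


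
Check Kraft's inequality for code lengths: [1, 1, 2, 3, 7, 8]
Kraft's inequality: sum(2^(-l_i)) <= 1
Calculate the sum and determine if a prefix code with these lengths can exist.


Sum = 2^(-1) + 2^(-1) + 2^(-2) + 2^(-3) + 2^(-7) + 2^(-8)
    = 0.5 + 0.5 + 0.25 + 0.125 + 0.0078125 + 0.00390625
    = 355/256 = 1.38671875
Since 1.38671875 > 1, Kraft's inequality is NOT satisfied.
A prefix code with these lengths CANNOT exist.

Kraft sum = 1.38671875. Not satisfied.


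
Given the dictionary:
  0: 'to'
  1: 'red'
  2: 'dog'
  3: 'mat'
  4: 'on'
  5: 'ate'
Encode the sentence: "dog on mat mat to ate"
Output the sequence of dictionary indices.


Look up each word in the dictionary:
  'dog' -> 2
  'on' -> 4
  'mat' -> 3
  'mat' -> 3
  'to' -> 0
  'ate' -> 5

Encoded: [2, 4, 3, 3, 0, 5]


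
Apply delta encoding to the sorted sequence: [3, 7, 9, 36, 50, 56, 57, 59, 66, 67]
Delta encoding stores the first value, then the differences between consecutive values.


First value: 3
Deltas:
  7 - 3 = 4
  9 - 7 = 2
  36 - 9 = 27
  50 - 36 = 14
  56 - 50 = 6
  57 - 56 = 1
  59 - 57 = 2
  66 - 59 = 7
  67 - 66 = 1


Delta encoded: [3, 4, 2, 27, 14, 6, 1, 2, 7, 1]


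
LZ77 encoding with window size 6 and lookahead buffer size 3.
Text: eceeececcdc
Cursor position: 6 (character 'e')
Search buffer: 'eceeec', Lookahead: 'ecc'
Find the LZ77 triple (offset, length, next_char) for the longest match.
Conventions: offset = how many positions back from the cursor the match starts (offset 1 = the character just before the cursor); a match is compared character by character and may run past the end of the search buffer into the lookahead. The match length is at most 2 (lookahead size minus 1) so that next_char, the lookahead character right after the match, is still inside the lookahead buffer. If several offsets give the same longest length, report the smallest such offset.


Try each offset into the search buffer:
  offset=1 (pos 5, char 'c'): match length 0
  offset=2 (pos 4, char 'e'): match length 2
  offset=3 (pos 3, char 'e'): match length 1
  offset=4 (pos 2, char 'e'): match length 1
  offset=5 (pos 1, char 'c'): match length 0
  offset=6 (pos 0, char 'e'): match length 2
Longest match has length 2, found at offsets 2, 6; take the smallest, offset 2.
next_char = character at position 6 + 2 = 8 -> 'c'

Best match: offset=2, length=2 (matching 'ec' starting at position 4)
LZ77 triple: (2, 2, 'c')


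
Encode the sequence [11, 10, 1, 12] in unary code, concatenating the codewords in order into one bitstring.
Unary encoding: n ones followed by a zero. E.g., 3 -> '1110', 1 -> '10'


Encode each number as n ones followed by a terminating 0:
  11 -> 111111111110 (12 bits)
  10 -> 11111111110 (11 bits)
  1 -> 10 (2 bits)
  12 -> 1111111111110 (13 bits)
Total length = 12 + 11 + 2 + 13 = 38 bits.

Unary([11, 10, 1, 12]) = 11111111111011111111110101111111111110 (38 bits)


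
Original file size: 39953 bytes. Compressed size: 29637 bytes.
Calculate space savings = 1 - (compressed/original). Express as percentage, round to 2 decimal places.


ratio = compressed/original = 29637/39953 = 0.741797
savings = 1 - ratio = 1 - 0.741797 = 0.258203
as a percentage: 0.258203 * 100 = 25.82%

Space savings = 1 - 29637/39953 = 25.82%


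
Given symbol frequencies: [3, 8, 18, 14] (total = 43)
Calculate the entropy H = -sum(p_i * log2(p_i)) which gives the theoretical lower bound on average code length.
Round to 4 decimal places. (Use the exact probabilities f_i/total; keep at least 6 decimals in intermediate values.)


Per-symbol terms -p_i * log2(p_i) with p_i = f_i/43:
  p = 3/43 = 0.069767: log2(p) = -3.841302, -p*log2(p) = 0.267998
  p = 8/43 = 0.186047: log2(p) = -2.426265, -p*log2(p) = 0.451398
  p = 18/43 = 0.418605: log2(p) = -1.256340, -p*log2(p) = 0.525910
  p = 14/43 = 0.325581: log2(p) = -1.618910, -p*log2(p) = 0.527087
H = 0.267998 + 0.451398 + 0.525910 + 0.527087 = 1.772393

H = 1.7724 bits/symbol


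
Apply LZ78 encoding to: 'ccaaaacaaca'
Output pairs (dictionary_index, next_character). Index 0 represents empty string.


LZ78 encoding steps:
Dictionary: {0: ''}
Step 1: w='' (idx 0), next='c' -> output (0, 'c'), add 'c' as idx 1
Step 2: w='c' (idx 1), next='a' -> output (1, 'a'), add 'ca' as idx 2
Step 3: w='' (idx 0), next='a' -> output (0, 'a'), add 'a' as idx 3
Step 4: w='a' (idx 3), next='a' -> output (3, 'a'), add 'aa' as idx 4
Step 5: w='ca' (idx 2), next='a' -> output (2, 'a'), add 'caa' as idx 5
Step 6: w='ca' (idx 2), end of input -> output (2, '')


Encoded: [(0, 'c'), (1, 'a'), (0, 'a'), (3, 'a'), (2, 'a'), (2, '')]


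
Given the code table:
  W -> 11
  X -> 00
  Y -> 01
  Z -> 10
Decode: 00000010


Decoding:
00 -> X
00 -> X
00 -> X
10 -> Z


Result: XXXZ


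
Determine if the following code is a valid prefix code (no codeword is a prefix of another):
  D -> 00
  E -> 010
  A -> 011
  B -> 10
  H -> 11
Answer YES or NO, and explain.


Checking each pair (does one codeword prefix another?):
  D='00' vs E='010': no prefix
  D='00' vs A='011': no prefix
  D='00' vs B='10': no prefix
  D='00' vs H='11': no prefix
  E='010' vs D='00': no prefix
  E='010' vs A='011': no prefix
  E='010' vs B='10': no prefix
  E='010' vs H='11': no prefix
  A='011' vs D='00': no prefix
  A='011' vs E='010': no prefix
  A='011' vs B='10': no prefix
  A='011' vs H='11': no prefix
  B='10' vs D='00': no prefix
  B='10' vs E='010': no prefix
  B='10' vs A='011': no prefix
  B='10' vs H='11': no prefix
  H='11' vs D='00': no prefix
  H='11' vs E='010': no prefix
  H='11' vs A='011': no prefix
  H='11' vs B='10': no prefix
No violation found over all pairs.

YES -- this is a valid prefix code. No codeword is a prefix of any other codeword.


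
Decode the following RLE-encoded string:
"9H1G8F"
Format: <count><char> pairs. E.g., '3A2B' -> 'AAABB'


Expanding each <count><char> pair:
  9H -> 'HHHHHHHHH'
  1G -> 'G'
  8F -> 'FFFFFFFF'

Decoded = HHHHHHHHHGFFFFFFFF


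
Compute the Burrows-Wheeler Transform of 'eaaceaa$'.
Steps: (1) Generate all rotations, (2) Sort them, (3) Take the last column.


Rotations (sorted):
  0: $eaaceaa -> last char: a
  1: a$eaacea -> last char: a
  2: aa$eaace -> last char: e
  3: aaceaa$e -> last char: e
  4: aceaa$ea -> last char: a
  5: ceaa$eaa -> last char: a
  6: eaa$eaac -> last char: c
  7: eaaceaa$ -> last char: $


BWT = aaeeaac$


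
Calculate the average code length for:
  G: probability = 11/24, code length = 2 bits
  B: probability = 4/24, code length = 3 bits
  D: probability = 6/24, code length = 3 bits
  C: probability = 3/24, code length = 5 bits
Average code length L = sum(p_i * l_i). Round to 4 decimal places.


Weighted contributions p_i * l_i:
  G: (11/24) * 2 = 22/24
  B: (4/24) * 3 = 12/24
  D: (6/24) * 3 = 18/24
  C: (3/24) * 5 = 15/24
Sum = (22 + 12 + 18 + 15)/24 = 67/24

L = 67/24 = 2.7917 bits/symbol


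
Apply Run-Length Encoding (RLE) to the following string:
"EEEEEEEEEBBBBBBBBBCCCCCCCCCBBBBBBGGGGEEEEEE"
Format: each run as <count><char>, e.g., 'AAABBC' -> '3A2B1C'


Scanning runs left to right:
  i=0: run of 'E' x 9 -> '9E'
  i=9: run of 'B' x 9 -> '9B'
  i=18: run of 'C' x 9 -> '9C'
  i=27: run of 'B' x 6 -> '6B'
  i=33: run of 'G' x 4 -> '4G'
  i=37: run of 'E' x 6 -> '6E'

RLE = 9E9B9C6B4G6E
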